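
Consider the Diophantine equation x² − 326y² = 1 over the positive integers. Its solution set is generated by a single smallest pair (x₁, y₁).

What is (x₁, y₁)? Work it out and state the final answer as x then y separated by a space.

√326 → a₀=18, period (18,36); ℓ=2 even so k=1
step 0: (18, 1)  from 18·(1,0) + (0,1)
step 1: (325, 18)  from 18·(18,1) + (1,0)
(x₁, y₁) = (325, 18);  325² − 326·18² = 1 ✓

325 18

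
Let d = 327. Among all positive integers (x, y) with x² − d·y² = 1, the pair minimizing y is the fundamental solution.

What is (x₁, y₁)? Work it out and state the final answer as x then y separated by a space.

217 12

d=327: √d = [18; 12,36] (ℓ=2, even), read p_1/q_1
i=0: a=18 ⇒ p=18, q=1
i=1: a=12 ⇒ p=217, q=12
→ (217, 12).  Check: 217²=47089, 327·12²=47088, difference 1.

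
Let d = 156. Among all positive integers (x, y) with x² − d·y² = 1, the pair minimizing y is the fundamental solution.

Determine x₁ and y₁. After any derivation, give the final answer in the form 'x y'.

√156 → a₀=12, period (2,24); ℓ=2 even so k=1
a_0=12:  p_0=12·1+0=12,  q_0=12·0+1=1
a_1=2:  p_1=2·12+1=25,  q_1=2·1+0=2
→ (25, 2).  Check: 25²=625, 156·2²=624, difference 1.

25 2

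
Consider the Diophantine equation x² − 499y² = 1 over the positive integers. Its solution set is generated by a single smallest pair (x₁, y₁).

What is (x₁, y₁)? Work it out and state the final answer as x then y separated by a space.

√499 = [22; 2,1,21,1,2,44, …], period ℓ=6 (even) → k=5
a_0=22:  p_0=22·1+0=22,  q_0=22·0+1=1
a_1=2:  p_1=2·22+1=45,  q_1=2·1+0=2
a_2=1:  p_2=1·45+22=67,  q_2=1·2+1=3
a_3=21:  p_3=21·67+45=1452,  q_3=21·3+2=65
a_4=1:  p_4=1·1452+67=1519,  q_4=1·65+3=68
a_5=2:  p_5=2·1519+1452=4490,  q_5=2·68+65=201
→ (4490, 201).  Check: 4490²=20160100, 499·201²=20160099, difference 1.

4490 201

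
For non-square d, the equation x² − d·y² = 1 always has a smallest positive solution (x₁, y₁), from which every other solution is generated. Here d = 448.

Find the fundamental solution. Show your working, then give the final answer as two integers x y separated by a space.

√448 → a₀=21, period (6,42); ℓ=2 even so k=1
a_0=21:  p_0=21·1+0=21,  q_0=21·0+1=1
a_1=6:  p_1=6·21+1=127,  q_1=6·1+0=6
fundamental: x₁=127, y₁=6  (since 16129 − 448·36 = 1)

127 6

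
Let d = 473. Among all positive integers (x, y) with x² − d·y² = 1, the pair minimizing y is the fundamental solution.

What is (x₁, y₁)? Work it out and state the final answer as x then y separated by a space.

d=473: √d = [21; 1,2,1,42] (ℓ=4, even), read p_3/q_3
a_0=21:  p_0=21·1+0=21,  q_0=21·0+1=1
…
a_2=2:  p_2=2·22+21=65,  q_2=2·1+1=3
a_3=1:  p_3=1·65+22=87,  q_3=1·3+1=4
fundamental: x₁=87, y₁=4  (since 7569 − 473·16 = 1)

87 4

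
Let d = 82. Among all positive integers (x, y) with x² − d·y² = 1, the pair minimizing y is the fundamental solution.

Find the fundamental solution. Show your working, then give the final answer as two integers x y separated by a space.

163 18

√82 → a₀=9, period (18); ℓ=1 odd so k=1
step 0: (9, 1)  from 9·(1,0) + (0,1)
step 1: (163, 18)  from 18·(9,1) + (1,0)
→ (163, 18).  Check: 163²=26569, 82·18²=26568, difference 1.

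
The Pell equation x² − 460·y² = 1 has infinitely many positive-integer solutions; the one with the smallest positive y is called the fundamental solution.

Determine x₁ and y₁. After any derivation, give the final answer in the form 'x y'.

[21; 2,4,3,1,2,10,2,1,3,4,2,42] for √460; ℓ=12 ⇒ convergent index 11
i=0: a=21 ⇒ p=21, q=1
…
i=2: a=4 ⇒ p=193, q=9
i=3: a=3 ⇒ p=622, q=29
i=4: a=1 ⇒ p=815, q=38
…
i=6: a=10 ⇒ p=23335, q=1088
…
i=8: a=1 ⇒ p=72257, q=3369
i=9: a=3 ⇒ p=265693, q=12388
i=10: a=4 ⇒ p=1135029, q=52921
i=11: a=2 ⇒ p=2535751, q=118230
→ (2535751, 118230).  Check: 2535751²=6430033134001, 460·118230²=6430033134000, difference 1.

2535751 118230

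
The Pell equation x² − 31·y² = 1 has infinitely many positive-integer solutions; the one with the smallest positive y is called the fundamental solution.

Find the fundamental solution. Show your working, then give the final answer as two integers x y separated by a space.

√31 = [5; 1,1,3,5,3,1,1,10, …], period ℓ=8 (even) → k=7
k=0  a_k=5  p_k/q_k = 5/1
…
k=2  a_k=1  p_k/q_k = 11/2
…
k=4  a_k=5  p_k/q_k = 206/37
…
k=6  a_k=1  p_k/q_k = 863/155
k=7  a_k=1  p_k/q_k = 1520/273
(x₁, y₁) = (1520, 273);  1520² − 31·273² = 1 ✓

1520 273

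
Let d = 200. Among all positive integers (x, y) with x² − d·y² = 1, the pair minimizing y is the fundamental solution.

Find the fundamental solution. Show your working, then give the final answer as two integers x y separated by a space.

99 7

d=200: √d = [14; 7,28] (ℓ=2, even), read p_1/q_1
a_0=14:  p_0=14·1+0=14,  q_0=14·0+1=1
a_1=7:  p_1=7·14+1=99,  q_1=7·1+0=7
(x₁, y₁) = (99, 7);  99² − 200·7² = 1 ✓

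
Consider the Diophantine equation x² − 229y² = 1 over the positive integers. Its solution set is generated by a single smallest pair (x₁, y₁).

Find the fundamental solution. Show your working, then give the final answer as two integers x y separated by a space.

5848201 386460

[15; 7,1,1,7,30] for √229; ℓ=5 ⇒ convergent index 9
k=0  a_k=15  p_k/q_k = 15/1
…
k=2  a_k=1  p_k/q_k = 121/8
…
k=8  a_k=1  p_k/q_k = 776325/51301
k=9  a_k=7  p_k/q_k = 5848201/386460
(x₁, y₁) = (5848201, 386460);  5848201² − 229·386460² = 1 ✓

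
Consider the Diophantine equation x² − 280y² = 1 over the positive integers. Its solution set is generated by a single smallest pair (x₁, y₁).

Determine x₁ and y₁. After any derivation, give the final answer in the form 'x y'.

251 15

√280 = [16; 1,2,1,2,1,32, …], period ℓ=6 (even) → k=5
i=0: a=16 ⇒ p=16, q=1
…
i=2: a=2 ⇒ p=50, q=3
i=3: a=1 ⇒ p=67, q=4
i=4: a=2 ⇒ p=184, q=11
i=5: a=1 ⇒ p=251, q=15
(x₁, y₁) = (251, 15);  251² − 280·15² = 1 ✓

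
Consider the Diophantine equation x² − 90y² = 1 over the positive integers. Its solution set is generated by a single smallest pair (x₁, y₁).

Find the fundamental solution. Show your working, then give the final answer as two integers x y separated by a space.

[9; 2,18] for √90; ℓ=2 ⇒ convergent index 1
step 0: (9, 1)  from 9·(1,0) + (0,1)
step 1: (19, 2)  from 2·(9,1) + (1,0)
(x₁, y₁) = (19, 2);  19² − 90·2² = 1 ✓

19 2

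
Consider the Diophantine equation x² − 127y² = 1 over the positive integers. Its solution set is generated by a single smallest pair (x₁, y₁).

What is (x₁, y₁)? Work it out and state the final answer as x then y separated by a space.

4730624 419775

[11; 3,1,2,2,7,11,7,2,2,1,3,22] for √127; ℓ=12 ⇒ convergent index 11
a_0=11:  p_0=11·1+0=11,  q_0=11·0+1=1
a_1=3:  p_1=3·11+1=34,  q_1=3·1+0=3
a_2=1:  p_2=1·34+11=45,  q_2=1·3+1=4
…
a_10=1:  p_10=1·906941+367620=1274561,  q_10=1·80478+32621=113099
a_11=3:  p_11=3·1274561+906941=4730624,  q_11=3·113099+80478=419775
fundamental: x₁=4730624, y₁=419775  (since 22378803429376 − 127·176211050625 = 1)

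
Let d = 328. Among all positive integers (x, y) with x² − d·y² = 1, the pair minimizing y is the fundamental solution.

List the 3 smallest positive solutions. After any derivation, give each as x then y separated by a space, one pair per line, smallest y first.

163 9
53137 2934
17322499 956475

√328 = [18; 9,36, …], period ℓ=2 (even) → k=1
i=0: a=18 ⇒ p=18, q=1
i=1: a=9 ⇒ p=163, q=9
fundamental: x₁=163, y₁=9  (since 26569 − 328·81 = 1)
(163+9√328)^2 = 53137 + 2934√328
(163+9√328)^3 = 17322499 + 956475√328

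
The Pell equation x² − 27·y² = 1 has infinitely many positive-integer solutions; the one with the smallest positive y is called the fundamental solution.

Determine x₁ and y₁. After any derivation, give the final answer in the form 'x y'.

√27 = [5; 5,10, …], period ℓ=2 (even) → k=1
step 0: (5, 1)  from 5·(1,0) + (0,1)
step 1: (26, 5)  from 5·(5,1) + (1,0)
fundamental: x₁=26, y₁=5  (since 676 − 27·25 = 1)

26 5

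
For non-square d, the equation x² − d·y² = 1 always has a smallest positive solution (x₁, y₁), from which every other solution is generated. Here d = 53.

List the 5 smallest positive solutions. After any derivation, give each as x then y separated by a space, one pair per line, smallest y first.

66249 9100
8777860001 1205731800
1163048894346249 159757052027300
154101652394311440001 21167489878307463600
20418160737778428282906249 2804650073736225260045500

√53 → a₀=7, period (3,1,1,3,14); ℓ=5 odd so k=9
k=0  a_k=7  p_k/q_k = 7/1
k=1  a_k=3  p_k/q_k = 22/3
k=2  a_k=1  p_k/q_k = 29/4
k=3  a_k=1  p_k/q_k = 51/7
k=4  a_k=3  p_k/q_k = 182/25
k=5  a_k=14  p_k/q_k = 2599/357
k=6  a_k=3  p_k/q_k = 7979/1096
k=7  a_k=1  p_k/q_k = 10578/1453
k=8  a_k=1  p_k/q_k = 18557/2549
k=9  a_k=3  p_k/q_k = 66249/9100
(x₁, y₁) = (66249, 9100);  66249² − 53·9100² = 1 ✓
(66249+9100√53)^2 = 8777860001 + 1205731800√53
(66249+9100√53)^3 = 1163048894346249 + 159757052027300√53
(66249+9100√53)^4 = 154101652394311440001 + 21167489878307463600√53
(66249+9100√53)^5 = 20418160737778428282906249 + 2804650073736225260045500√53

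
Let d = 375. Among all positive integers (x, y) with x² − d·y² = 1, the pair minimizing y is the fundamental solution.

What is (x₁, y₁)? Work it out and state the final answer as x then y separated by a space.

[19; 2,1,2,1,5,1,2,1,2,38] for √375; ℓ=10 ⇒ convergent index 9
a_0=19:  p_0=19·1+0=19,  q_0=19·0+1=1
…
a_4=1:  p_4=1·155+58=213,  q_4=1·8+3=11
a_5=5:  p_5=5·213+155=1220,  q_5=5·11+8=63
a_6=1:  p_6=1·1220+213=1433,  q_6=1·63+11=74
a_7=2:  p_7=2·1433+1220=4086,  q_7=2·74+63=211
a_8=1:  p_8=1·4086+1433=5519,  q_8=1·211+74=285
a_9=2:  p_9=2·5519+4086=15124,  q_9=2·285+211=781
→ (15124, 781).  Check: 15124²=228735376, 375·781²=228735375, difference 1.

15124 781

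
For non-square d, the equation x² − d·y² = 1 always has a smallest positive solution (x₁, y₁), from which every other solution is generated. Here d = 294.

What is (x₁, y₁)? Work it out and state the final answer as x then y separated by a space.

4801 280

√294 = [17; 6,1,4,1,6,34, …], period ℓ=6 (even) → k=5
step 0: (17, 1)  from 17·(1,0) + (0,1)
step 1: (103, 6)  from 6·(17,1) + (1,0)
…
step 4: (703, 41)  from 1·(583,34) + (120,7)
step 5: (4801, 280)  from 6·(703,41) + (583,34)
→ (4801, 280).  Check: 4801²=23049601, 294·280²=23049600, difference 1.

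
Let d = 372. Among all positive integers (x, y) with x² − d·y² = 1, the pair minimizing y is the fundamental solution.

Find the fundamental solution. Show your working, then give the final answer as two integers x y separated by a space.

√372 → a₀=19, period (3,2,12,2,3,38); ℓ=6 even so k=5
k=0  a_k=19  p_k/q_k = 19/1
k=1  a_k=3  p_k/q_k = 58/3
k=2  a_k=2  p_k/q_k = 135/7
k=3  a_k=12  p_k/q_k = 1678/87
k=4  a_k=2  p_k/q_k = 3491/181
k=5  a_k=3  p_k/q_k = 12151/630
→ (12151, 630).  Check: 12151²=147646801, 372·630²=147646800, difference 1.

12151 630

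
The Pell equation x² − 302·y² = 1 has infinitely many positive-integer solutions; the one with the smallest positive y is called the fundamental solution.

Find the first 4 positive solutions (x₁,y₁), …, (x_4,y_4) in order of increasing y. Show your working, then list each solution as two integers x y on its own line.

√302 = [17; 2,1,1,1,4,…,1,2,34, …], period ℓ=16 (even) → k=15
k=0  a_k=17  p_k/q_k = 17/1
k=1  a_k=2  p_k/q_k = 35/2
k=2  a_k=1  p_k/q_k = 52/3
…
k=4  a_k=1  p_k/q_k = 139/8
k=5  a_k=4  p_k/q_k = 643/37
k=6  a_k=2  p_k/q_k = 1425/82
k=7  a_k=1  p_k/q_k = 2068/119
k=8  a_k=16  p_k/q_k = 34513/1986
k=9  a_k=1  p_k/q_k = 36581/2105
…
k=11  a_k=4  p_k/q_k = 467281/26889
…
k=13  a_k=1  p_k/q_k = 1042237/59974
k=14  a_k=1  p_k/q_k = 1617193/93059
k=15  a_k=2  p_k/q_k = 4276623/246092
→ (4276623, 246092).  Check: 4276623²=18289504284129, 302·246092²=18289504284128, difference 1.
(4276623+246092√302)^2 = 36579008568257 + 2104885414632√302
(4276623+246092√302)^3 = 312869258720405635599 + 18003602753159249380√302
(4276623+246092√302)^4 = 2676047735673238042056036097 + 153989243234046232237072848√302

4276623 246092
36579008568257 2104885414632
312869258720405635599 18003602753159249380
2676047735673238042056036097 153989243234046232237072848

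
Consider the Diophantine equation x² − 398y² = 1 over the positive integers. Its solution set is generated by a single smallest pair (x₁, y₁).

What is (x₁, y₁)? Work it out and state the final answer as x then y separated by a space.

399 20

√398 = [19; 1,18,1,38, …], period ℓ=4 (even) → k=3
a_0=19:  p_0=19·1+0=19,  q_0=19·0+1=1
a_1=1:  p_1=1·19+1=20,  q_1=1·1+0=1
a_2=18:  p_2=18·20+19=379,  q_2=18·1+1=19
a_3=1:  p_3=1·379+20=399,  q_3=1·19+1=20
→ (399, 20).  Check: 399²=159201, 398·20²=159200, difference 1.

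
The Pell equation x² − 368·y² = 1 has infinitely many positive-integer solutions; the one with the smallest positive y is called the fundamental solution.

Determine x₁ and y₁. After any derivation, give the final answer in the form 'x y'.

[19; 5,2,5,38] for √368; ℓ=4 ⇒ convergent index 3
i=0: a=19 ⇒ p=19, q=1
i=1: a=5 ⇒ p=96, q=5
i=2: a=2 ⇒ p=211, q=11
i=3: a=5 ⇒ p=1151, q=60
fundamental: x₁=1151, y₁=60  (since 1324801 − 368·3600 = 1)

1151 60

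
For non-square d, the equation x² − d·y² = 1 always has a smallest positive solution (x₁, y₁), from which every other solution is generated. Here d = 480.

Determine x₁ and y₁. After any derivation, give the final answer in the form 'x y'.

√480 → a₀=21, period (1,9,1,42); ℓ=4 even so k=3
k=0  a_k=21  p_k/q_k = 21/1
…
k=2  a_k=9  p_k/q_k = 219/10
k=3  a_k=1  p_k/q_k = 241/11
fundamental: x₁=241, y₁=11  (since 58081 − 480·121 = 1)

241 11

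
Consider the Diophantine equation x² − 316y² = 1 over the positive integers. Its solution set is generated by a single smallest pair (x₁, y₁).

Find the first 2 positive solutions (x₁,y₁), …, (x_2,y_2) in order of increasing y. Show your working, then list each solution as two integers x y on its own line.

[17; 1,3,2,8,2,3,1,34] for √316; ℓ=8 ⇒ convergent index 7
k=0  a_k=17  p_k/q_k = 17/1
…
k=3  a_k=2  p_k/q_k = 160/9
…
k=5  a_k=2  p_k/q_k = 2862/161
k=6  a_k=3  p_k/q_k = 9937/559
k=7  a_k=1  p_k/q_k = 12799/720
(x₁, y₁) = (12799, 720);  12799² − 316·720² = 1 ✓
(x_2, y_2) = (12799·12799 + 316·720·720, 12799·720 + 720·12799) = (327628801, 18430560)

12799 720
327628801 18430560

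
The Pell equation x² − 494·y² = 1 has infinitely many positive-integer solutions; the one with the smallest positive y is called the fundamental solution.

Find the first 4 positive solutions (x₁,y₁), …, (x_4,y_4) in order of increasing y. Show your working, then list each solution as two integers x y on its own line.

√494 = [22; 4,2,2,1,2,1,2,2,4,44, …], period ℓ=10 (even) → k=9
i=0: a=22 ⇒ p=22, q=1
…
i=5: a=2 ⇒ p=1867, q=84
…
i=7: a=2 ⇒ p=6979, q=314
i=8: a=2 ⇒ p=16514, q=743
i=9: a=4 ⇒ p=73035, q=3286
→ (73035, 3286).  Check: 73035²=5334111225, 494·3286²=5334111224, difference 1.
(73035+3286√494)^2 = 10668222449 + 479986020√494
(73035+3286√494)^3 = 1558307253052395 + 70111557938114√494
(73035+3286√494)^4 = 227621940442695115201 + 10241195267540325960√494

73035 3286
10668222449 479986020
1558307253052395 70111557938114
227621940442695115201 10241195267540325960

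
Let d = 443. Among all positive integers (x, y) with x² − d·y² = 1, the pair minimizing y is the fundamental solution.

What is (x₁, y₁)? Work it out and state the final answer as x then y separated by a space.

d=443: √d = [21; 21,42] (ℓ=2, even), read p_1/q_1
step 0: (21, 1)  from 21·(1,0) + (0,1)
step 1: (442, 21)  from 21·(21,1) + (1,0)
(x₁, y₁) = (442, 21);  442² − 443·21² = 1 ✓

442 21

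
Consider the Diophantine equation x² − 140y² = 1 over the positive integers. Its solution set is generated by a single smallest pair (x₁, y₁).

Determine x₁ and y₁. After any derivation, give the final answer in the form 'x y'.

[11; 1,4,1,22] for √140; ℓ=4 ⇒ convergent index 3
k=0  a_k=11  p_k/q_k = 11/1
k=1  a_k=1  p_k/q_k = 12/1
k=2  a_k=4  p_k/q_k = 59/5
k=3  a_k=1  p_k/q_k = 71/6
fundamental: x₁=71, y₁=6  (since 5041 − 140·36 = 1)

71 6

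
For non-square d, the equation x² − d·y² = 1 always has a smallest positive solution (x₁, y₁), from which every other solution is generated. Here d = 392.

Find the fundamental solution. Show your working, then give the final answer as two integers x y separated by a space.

d=392: √d = [19; 1,3,1,38] (ℓ=4, even), read p_3/q_3
i=0: a=19 ⇒ p=19, q=1
i=1: a=1 ⇒ p=20, q=1
i=2: a=3 ⇒ p=79, q=4
i=3: a=1 ⇒ p=99, q=5
fundamental: x₁=99, y₁=5  (since 9801 − 392·25 = 1)

99 5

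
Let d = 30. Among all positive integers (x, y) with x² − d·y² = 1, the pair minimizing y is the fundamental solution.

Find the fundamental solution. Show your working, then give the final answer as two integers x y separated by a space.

√30 → a₀=5, period (2,10); ℓ=2 even so k=1
i=0: a=5 ⇒ p=5, q=1
i=1: a=2 ⇒ p=11, q=2
(x₁, y₁) = (11, 2);  11² − 30·2² = 1 ✓

11 2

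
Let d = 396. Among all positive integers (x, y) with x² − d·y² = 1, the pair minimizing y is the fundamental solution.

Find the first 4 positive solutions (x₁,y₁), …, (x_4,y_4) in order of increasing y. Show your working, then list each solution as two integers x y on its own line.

[19; 1,8,1,38] for √396; ℓ=4 ⇒ convergent index 3
a_0=19:  p_0=19·1+0=19,  q_0=19·0+1=1
a_1=1:  p_1=1·19+1=20,  q_1=1·1+0=1
a_2=8:  p_2=8·20+19=179,  q_2=8·1+1=9
a_3=1:  p_3=1·179+20=199,  q_3=1·9+1=10
fundamental: x₁=199, y₁=10  (since 39601 − 396·100 = 1)
n=2: (199,10)∘(199,10) = (199·199+396·10·10, 199·10+10·199) = (79201,3980)
n=3: (79201,3980)∘(199,10) = (199·79201+396·10·3980, 199·3980+10·79201) = (31521799,1584030)
n=4: (31521799,1584030)∘(199,10) = (199·31521799+396·10·1584030, 199·1584030+10·31521799) = (12545596801,630439960)

199 10
79201 3980
31521799 1584030
12545596801 630439960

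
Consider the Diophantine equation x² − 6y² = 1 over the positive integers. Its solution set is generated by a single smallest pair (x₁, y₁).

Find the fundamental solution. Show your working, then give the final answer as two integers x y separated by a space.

[2; 2,4] for √6; ℓ=2 ⇒ convergent index 1
a_0=2:  p_0=2·1+0=2,  q_0=2·0+1=1
a_1=2:  p_1=2·2+1=5,  q_1=2·1+0=2
→ (5, 2).  Check: 5²=25, 6·2²=24, difference 1.

5 2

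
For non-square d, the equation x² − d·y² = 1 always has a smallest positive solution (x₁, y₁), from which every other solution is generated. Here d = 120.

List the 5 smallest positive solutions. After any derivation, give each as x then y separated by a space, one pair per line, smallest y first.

11 1
241 22
5291 483
116161 10604
2550251 232805

√120 → a₀=10, period (1,20); ℓ=2 even so k=1
i=0: a=10 ⇒ p=10, q=1
i=1: a=1 ⇒ p=11, q=1
fundamental: x₁=11, y₁=1  (since 121 − 120·1 = 1)
(x_2, y_2) = (11·11 + 120·1·1, 11·1 + 1·11) = (241, 22)
(x_3, y_3) = (11·241 + 120·1·22, 11·22 + 1·241) = (5291, 483)
(x_4, y_4) = (11·5291 + 120·1·483, 11·483 + 1·5291) = (116161, 10604)
(x_5, y_5) = (11·116161 + 120·1·10604, 11·10604 + 1·116161) = (2550251, 232805)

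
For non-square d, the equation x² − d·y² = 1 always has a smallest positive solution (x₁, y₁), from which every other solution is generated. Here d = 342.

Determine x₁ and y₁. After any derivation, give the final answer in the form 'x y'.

37 2

√342 → a₀=18, period (2,36); ℓ=2 even so k=1
k=0  a_k=18  p_k/q_k = 18/1
k=1  a_k=2  p_k/q_k = 37/2
→ (37, 2).  Check: 37²=1369, 342·2²=1368, difference 1.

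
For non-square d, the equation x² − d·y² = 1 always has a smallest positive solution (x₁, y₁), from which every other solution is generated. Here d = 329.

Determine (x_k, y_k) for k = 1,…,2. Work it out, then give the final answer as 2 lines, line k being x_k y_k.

[18; 7,4,2,1,1,4,1,1,2,4,7,36] for √329; ℓ=12 ⇒ convergent index 11
i=0: a=18 ⇒ p=18, q=1
…
i=2: a=4 ⇒ p=526, q=29
i=3: a=2 ⇒ p=1179, q=65
i=4: a=1 ⇒ p=1705, q=94
…
i=10: a=4 ⇒ p=328794, q=18127
i=11: a=7 ⇒ p=2376415, q=131016
(x₁, y₁) = (2376415, 131016);  2376415² − 329·131016² = 1 ✓
(2376415+131016√329)^2 = 11294696504449 + 622696775280√329

2376415 131016
11294696504449 622696775280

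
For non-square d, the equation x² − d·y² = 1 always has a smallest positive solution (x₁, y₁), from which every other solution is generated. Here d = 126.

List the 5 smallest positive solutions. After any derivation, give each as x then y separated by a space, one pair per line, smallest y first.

d=126: √d = [11; 4,2,4,22] (ℓ=4, even), read p_3/q_3
step 0: (11, 1)  from 11·(1,0) + (0,1)
…
step 2: (101, 9)  from 2·(45,4) + (11,1)
step 3: (449, 40)  from 4·(101,9) + (45,4)
(x₁, y₁) = (449, 40);  449² − 126·40² = 1 ✓
(x_2, y_2) = (449·449 + 126·40·40, 449·40 + 40·449) = (403201, 35920)
(x_3, y_3) = (449·403201 + 126·40·35920, 449·35920 + 40·403201) = (362074049, 32256120)
(x_4, y_4) = (449·362074049 + 126·40·32256120, 449·32256120 + 40·362074049) = (325142092801, 28965959840)
(x_5, y_5) = (449·325142092801 + 126·40·28965959840, 449·28965959840 + 40·325142092801) = (291977237261249, 26011399680200)

449 40
403201 35920
362074049 32256120
325142092801 28965959840
291977237261249 26011399680200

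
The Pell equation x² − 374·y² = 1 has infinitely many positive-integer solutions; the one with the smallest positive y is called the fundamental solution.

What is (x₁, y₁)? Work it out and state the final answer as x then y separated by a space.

3365 174

[19; 2,1,18,1,2,38] for √374; ℓ=6 ⇒ convergent index 5
k=0  a_k=19  p_k/q_k = 19/1
…
k=4  a_k=1  p_k/q_k = 1141/59
k=5  a_k=2  p_k/q_k = 3365/174
fundamental: x₁=3365, y₁=174  (since 11323225 − 374·30276 = 1)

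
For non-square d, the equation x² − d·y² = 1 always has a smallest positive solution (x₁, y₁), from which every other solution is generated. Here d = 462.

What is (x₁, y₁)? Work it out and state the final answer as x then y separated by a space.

√462 → a₀=21, period (2,42); ℓ=2 even so k=1
a_0=21:  p_0=21·1+0=21,  q_0=21·0+1=1
a_1=2:  p_1=2·21+1=43,  q_1=2·1+0=2
→ (43, 2).  Check: 43²=1849, 462·2²=1848, difference 1.

43 2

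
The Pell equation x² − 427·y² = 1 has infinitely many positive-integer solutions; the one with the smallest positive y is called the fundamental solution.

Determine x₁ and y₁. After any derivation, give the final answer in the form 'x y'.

62 3

[20; 1,1,1,40] for √427; ℓ=4 ⇒ convergent index 3
k=0  a_k=20  p_k/q_k = 20/1
…
k=2  a_k=1  p_k/q_k = 41/2
k=3  a_k=1  p_k/q_k = 62/3
→ (62, 3).  Check: 62²=3844, 427·3²=3843, difference 1.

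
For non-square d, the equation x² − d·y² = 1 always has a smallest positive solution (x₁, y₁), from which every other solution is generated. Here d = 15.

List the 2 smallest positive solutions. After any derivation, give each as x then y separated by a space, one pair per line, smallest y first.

d=15: √d = [3; 1,6] (ℓ=2, even), read p_1/q_1
i=0: a=3 ⇒ p=3, q=1
i=1: a=1 ⇒ p=4, q=1
(x₁, y₁) = (4, 1);  4² − 15·1² = 1 ✓
n=2: (4,1)∘(4,1) = (4·4+15·1·1, 4·1+1·4) = (31,8)

4 1
31 8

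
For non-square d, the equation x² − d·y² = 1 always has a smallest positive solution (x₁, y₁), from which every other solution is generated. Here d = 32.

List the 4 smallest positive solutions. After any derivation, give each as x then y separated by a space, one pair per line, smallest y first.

17 3
577 102
19601 3465
665857 117708

d=32: √d = [5; 1,1,1,10] (ℓ=4, even), read p_3/q_3
k=0  a_k=5  p_k/q_k = 5/1
k=1  a_k=1  p_k/q_k = 6/1
k=2  a_k=1  p_k/q_k = 11/2
k=3  a_k=1  p_k/q_k = 17/3
(x₁, y₁) = (17, 3);  17² − 32·3² = 1 ✓
n=2: (17,3)∘(17,3) = (17·17+32·3·3, 17·3+3·17) = (577,102)
n=3: (577,102)∘(17,3) = (17·577+32·3·102, 17·102+3·577) = (19601,3465)
n=4: (19601,3465)∘(17,3) = (17·19601+32·3·3465, 17·3465+3·19601) = (665857,117708)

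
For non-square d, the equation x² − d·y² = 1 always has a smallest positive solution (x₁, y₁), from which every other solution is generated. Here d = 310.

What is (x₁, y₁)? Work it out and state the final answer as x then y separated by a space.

[17; 1,1,1,1,5,…,1,1,34] for √310; ℓ=16 ⇒ convergent index 15
step 0: (17, 1)  from 17·(1,0) + (0,1)
step 1: (18, 1)  from 1·(17,1) + (1,0)
step 2: (35, 2)  from 1·(18,1) + (17,1)
step 3: (53, 3)  from 1·(35,2) + (18,1)
step 4: (88, 5)  from 1·(53,3) + (35,2)
…
step 6: (1567, 89)  from 3·(493,28) + (88,5)
step 7: (2060, 117)  from 1·(1567,89) + (493,28)
step 8: (5687, 323)  from 2·(2060,117) + (1567,89)
step 9: (7747, 440)  from 1·(5687,323) + (2060,117)
step 10: (28928, 1643)  from 3·(7747,440) + (5687,323)
step 11: (152387, 8655)  from 5·(28928,1643) + (7747,440)
step 12: (181315, 10298)  from 1·(152387,8655) + (28928,1643)
step 13: (333702, 18953)  from 1·(181315,10298) + (152387,8655)
step 14: (515017, 29251)  from 1·(333702,18953) + (181315,10298)
step 15: (848719, 48204)  from 1·(515017,29251) + (333702,18953)
(x₁, y₁) = (848719, 48204);  848719² − 310·48204² = 1 ✓

848719 48204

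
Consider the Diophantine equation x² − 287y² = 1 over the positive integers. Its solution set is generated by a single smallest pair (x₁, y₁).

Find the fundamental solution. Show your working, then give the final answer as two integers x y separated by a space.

288 17

[16; 1,15,1,32] for √287; ℓ=4 ⇒ convergent index 3
i=0: a=16 ⇒ p=16, q=1
i=1: a=1 ⇒ p=17, q=1
i=2: a=15 ⇒ p=271, q=16
i=3: a=1 ⇒ p=288, q=17
(x₁, y₁) = (288, 17);  288² − 287·17² = 1 ✓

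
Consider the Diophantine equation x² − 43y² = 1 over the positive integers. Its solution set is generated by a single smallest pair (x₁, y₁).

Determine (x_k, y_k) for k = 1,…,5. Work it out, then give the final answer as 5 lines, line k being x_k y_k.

3482 531
24248647 3697884
168867574226 25752063645
1175993762661217 179337367525896
8189620394305140962 1248905401698276099

√43 = [6; 1,1,3,1,5,1,3,1,1,12, …], period ℓ=10 (even) → k=9
i=0: a=6 ⇒ p=6, q=1
i=1: a=1 ⇒ p=7, q=1
i=2: a=1 ⇒ p=13, q=2
i=3: a=3 ⇒ p=46, q=7
i=4: a=1 ⇒ p=59, q=9
i=5: a=5 ⇒ p=341, q=52
i=6: a=1 ⇒ p=400, q=61
i=7: a=3 ⇒ p=1541, q=235
i=8: a=1 ⇒ p=1941, q=296
i=9: a=1 ⇒ p=3482, q=531
→ (3482, 531).  Check: 3482²=12124324, 43·531²=12124323, difference 1.
(x_2, y_2) = (3482·3482 + 43·531·531, 3482·531 + 531·3482) = (24248647, 3697884)
(x_3, y_3) = (3482·24248647 + 43·531·3697884, 3482·3697884 + 531·24248647) = (168867574226, 25752063645)
(x_4, y_4) = (3482·168867574226 + 43·531·25752063645, 3482·25752063645 + 531·168867574226) = (1175993762661217, 179337367525896)
(x_5, y_5) = (3482·1175993762661217 + 43·531·179337367525896, 3482·179337367525896 + 531·1175993762661217) = (8189620394305140962, 1248905401698276099)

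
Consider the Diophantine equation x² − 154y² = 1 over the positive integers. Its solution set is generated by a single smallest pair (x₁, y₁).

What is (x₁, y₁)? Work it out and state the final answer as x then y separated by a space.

√154 → a₀=12, period (2,2,3,1,2,1,3,2,2,24); ℓ=10 even so k=9
i=0: a=12 ⇒ p=12, q=1
i=1: a=2 ⇒ p=25, q=2
…
i=4: a=1 ⇒ p=273, q=22
…
i=6: a=1 ⇒ p=1030, q=83
…
i=8: a=2 ⇒ p=8724, q=703
i=9: a=2 ⇒ p=21295, q=1716
fundamental: x₁=21295, y₁=1716  (since 453477025 − 154·2944656 = 1)

21295 1716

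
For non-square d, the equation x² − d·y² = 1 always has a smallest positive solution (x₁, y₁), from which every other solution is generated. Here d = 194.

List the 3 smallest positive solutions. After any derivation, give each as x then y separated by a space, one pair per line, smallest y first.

195 14
76049 5460
29658915 2129386

√194 = [13; 1,12,1,26, …], period ℓ=4 (even) → k=3
i=0: a=13 ⇒ p=13, q=1
…
i=2: a=12 ⇒ p=181, q=13
i=3: a=1 ⇒ p=195, q=14
fundamental: x₁=195, y₁=14  (since 38025 − 194·196 = 1)
n=2: (195,14)∘(195,14) = (195·195+194·14·14, 195·14+14·195) = (76049,5460)
n=3: (76049,5460)∘(195,14) = (195·76049+194·14·5460, 195·5460+14·76049) = (29658915,2129386)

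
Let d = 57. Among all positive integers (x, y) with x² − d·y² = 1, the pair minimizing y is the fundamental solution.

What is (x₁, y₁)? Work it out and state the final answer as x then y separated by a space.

151 20

√57 = [7; 1,1,4,1,1,14, …], period ℓ=6 (even) → k=5
k=0  a_k=7  p_k/q_k = 7/1
k=1  a_k=1  p_k/q_k = 8/1
…
k=4  a_k=1  p_k/q_k = 83/11
k=5  a_k=1  p_k/q_k = 151/20
(x₁, y₁) = (151, 20);  151² − 57·20² = 1 ✓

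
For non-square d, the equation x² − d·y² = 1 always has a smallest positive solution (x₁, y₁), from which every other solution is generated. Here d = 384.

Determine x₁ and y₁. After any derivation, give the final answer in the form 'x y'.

d=384: √d = [19; 1,1,2,9,2,1,1,38] (ℓ=8, even), read p_7/q_7
i=0: a=19 ⇒ p=19, q=1
i=1: a=1 ⇒ p=20, q=1
i=2: a=1 ⇒ p=39, q=2
i=3: a=2 ⇒ p=98, q=5
…
i=6: a=1 ⇒ p=2861, q=146
i=7: a=1 ⇒ p=4801, q=245
fundamental: x₁=4801, y₁=245  (since 23049601 − 384·60025 = 1)

4801 245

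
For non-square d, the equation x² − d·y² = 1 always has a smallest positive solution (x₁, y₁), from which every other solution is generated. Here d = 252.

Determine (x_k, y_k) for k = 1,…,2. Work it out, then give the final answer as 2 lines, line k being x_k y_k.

[15; 1,6,1,30] for √252; ℓ=4 ⇒ convergent index 3
a_0=15:  p_0=15·1+0=15,  q_0=15·0+1=1
a_1=1:  p_1=1·15+1=16,  q_1=1·1+0=1
a_2=6:  p_2=6·16+15=111,  q_2=6·1+1=7
a_3=1:  p_3=1·111+16=127,  q_3=1·7+1=8
fundamental: x₁=127, y₁=8  (since 16129 − 252·64 = 1)
(127+8√252)^2 = 32257 + 2032√252

127 8
32257 2032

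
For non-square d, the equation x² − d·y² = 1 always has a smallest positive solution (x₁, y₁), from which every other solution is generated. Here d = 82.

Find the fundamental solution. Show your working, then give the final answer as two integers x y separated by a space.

d=82: √d = [9; 18] (ℓ=1, odd), read p_1/q_1
step 0: (9, 1)  from 9·(1,0) + (0,1)
step 1: (163, 18)  from 18·(9,1) + (1,0)
(x₁, y₁) = (163, 18);  163² − 82·18² = 1 ✓

163 18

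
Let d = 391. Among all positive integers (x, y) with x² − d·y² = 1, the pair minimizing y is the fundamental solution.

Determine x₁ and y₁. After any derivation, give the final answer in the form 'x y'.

√391 = [19; 1,3,2,2,1,…,3,1,38, …], period ℓ=16 (even) → k=15
k=0  a_k=19  p_k/q_k = 19/1
k=1  a_k=1  p_k/q_k = 20/1
…
k=4  a_k=2  p_k/q_k = 435/22
…
k=11  a_k=1  p_k/q_k = 268013/13554
k=12  a_k=2  p_k/q_k = 696292/35213
…
k=14  a_k=3  p_k/q_k = 5678083/287153
k=15  a_k=1  p_k/q_k = 7338680/371133
fundamental: x₁=7338680, y₁=371133  (since 53856224142400 − 391·137739703689 = 1)

7338680 371133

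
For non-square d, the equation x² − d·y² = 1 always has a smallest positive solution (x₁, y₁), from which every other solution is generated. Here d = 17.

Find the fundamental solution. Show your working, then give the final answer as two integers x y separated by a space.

33 8

d=17: √d = [4; 8] (ℓ=1, odd), read p_1/q_1
a_0=4:  p_0=4·1+0=4,  q_0=4·0+1=1
a_1=8:  p_1=8·4+1=33,  q_1=8·1+0=8
fundamental: x₁=33, y₁=8  (since 1089 − 17·64 = 1)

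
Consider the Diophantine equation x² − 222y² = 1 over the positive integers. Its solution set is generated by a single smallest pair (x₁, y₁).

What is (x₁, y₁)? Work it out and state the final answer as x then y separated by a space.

[14; 1,8,1,28] for √222; ℓ=4 ⇒ convergent index 3
a_0=14:  p_0=14·1+0=14,  q_0=14·0+1=1
a_1=1:  p_1=1·14+1=15,  q_1=1·1+0=1
a_2=8:  p_2=8·15+14=134,  q_2=8·1+1=9
a_3=1:  p_3=1·134+15=149,  q_3=1·9+1=10
(x₁, y₁) = (149, 10);  149² − 222·10² = 1 ✓

149 10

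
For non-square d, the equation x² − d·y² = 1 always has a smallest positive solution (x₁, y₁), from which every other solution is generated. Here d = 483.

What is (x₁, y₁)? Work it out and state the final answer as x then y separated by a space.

22 1

d=483: √d = [21; 1,42] (ℓ=2, even), read p_1/q_1
k=0  a_k=21  p_k/q_k = 21/1
k=1  a_k=1  p_k/q_k = 22/1
→ (22, 1).  Check: 22²=484, 483·1²=483, difference 1.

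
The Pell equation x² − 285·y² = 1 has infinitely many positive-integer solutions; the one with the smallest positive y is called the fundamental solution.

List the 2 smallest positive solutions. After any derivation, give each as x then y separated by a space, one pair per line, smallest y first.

√285 → a₀=16, period (1,7,2,7,1,32); ℓ=6 even so k=5
step 0: (16, 1)  from 16·(1,0) + (0,1)
step 1: (17, 1)  from 1·(16,1) + (1,0)
…
step 3: (287, 17)  from 2·(135,8) + (17,1)
step 4: (2144, 127)  from 7·(287,17) + (135,8)
step 5: (2431, 144)  from 1·(2144,127) + (287,17)
fundamental: x₁=2431, y₁=144  (since 5909761 − 285·20736 = 1)
k=2:  x_2 = 2431·2431+285·144·144 = 11819521,  y_2 = 2431·144+144·2431 = 700128

2431 144
11819521 700128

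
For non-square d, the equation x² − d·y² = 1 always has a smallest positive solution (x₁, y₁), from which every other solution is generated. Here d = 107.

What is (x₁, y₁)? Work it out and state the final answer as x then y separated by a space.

√107 = [10; 2,1,9,1,2,20, …], period ℓ=6 (even) → k=5
k=0  a_k=10  p_k/q_k = 10/1
k=1  a_k=2  p_k/q_k = 21/2
k=2  a_k=1  p_k/q_k = 31/3
k=3  a_k=9  p_k/q_k = 300/29
k=4  a_k=1  p_k/q_k = 331/32
k=5  a_k=2  p_k/q_k = 962/93
fundamental: x₁=962, y₁=93  (since 925444 − 107·8649 = 1)

962 93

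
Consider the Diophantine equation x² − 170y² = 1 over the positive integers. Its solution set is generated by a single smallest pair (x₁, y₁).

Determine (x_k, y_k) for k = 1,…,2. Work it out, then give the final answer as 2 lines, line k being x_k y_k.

339 26
229841 17628

√170 = [13; 26, …], period ℓ=1 (odd) → k=1
i=0: a=13 ⇒ p=13, q=1
i=1: a=26 ⇒ p=339, q=26
(x₁, y₁) = (339, 26);  339² − 170·26² = 1 ✓
k=2:  x_2 = 339·339+170·26·26 = 229841,  y_2 = 339·26+26·339 = 17628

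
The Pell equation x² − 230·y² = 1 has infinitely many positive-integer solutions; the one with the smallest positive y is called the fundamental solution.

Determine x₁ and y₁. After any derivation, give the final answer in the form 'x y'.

91 6

d=230: √d = [15; 6,30] (ℓ=2, even), read p_1/q_1
i=0: a=15 ⇒ p=15, q=1
i=1: a=6 ⇒ p=91, q=6
fundamental: x₁=91, y₁=6  (since 8281 − 230·36 = 1)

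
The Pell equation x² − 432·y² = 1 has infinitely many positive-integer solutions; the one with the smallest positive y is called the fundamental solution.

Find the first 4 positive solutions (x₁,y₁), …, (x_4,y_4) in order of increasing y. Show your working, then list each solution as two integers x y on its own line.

√432 = [20; 1,3,1,1,1,3,1,40, …], period ℓ=8 (even) → k=7
i=0: a=20 ⇒ p=20, q=1
…
i=4: a=1 ⇒ p=187, q=9
i=5: a=1 ⇒ p=291, q=14
i=6: a=3 ⇒ p=1060, q=51
i=7: a=1 ⇒ p=1351, q=65
fundamental: x₁=1351, y₁=65  (since 1825201 − 432·4225 = 1)
n=2: (1351,65)∘(1351,65) = (1351·1351+432·65·65, 1351·65+65·1351) = (3650401,175630)
n=3: (3650401,175630)∘(1351,65) = (1351·3650401+432·65·175630, 1351·175630+65·3650401) = (9863382151,474552195)
n=4: (9863382151,474552195)∘(1351,65) = (1351·9863382151+432·65·474552195, 1351·474552195+65·9863382151) = (26650854921601,1282239855260)

1351 65
3650401 175630
9863382151 474552195
26650854921601 1282239855260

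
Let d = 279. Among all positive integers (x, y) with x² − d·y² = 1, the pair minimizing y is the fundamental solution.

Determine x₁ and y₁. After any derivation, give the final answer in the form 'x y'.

√279 = [16; 1,2,2,1,2,2,1,32, …], period ℓ=8 (even) → k=7
k=0  a_k=16  p_k/q_k = 16/1
k=1  a_k=1  p_k/q_k = 17/1
…
k=3  a_k=2  p_k/q_k = 117/7
k=4  a_k=1  p_k/q_k = 167/10
k=5  a_k=2  p_k/q_k = 451/27
k=6  a_k=2  p_k/q_k = 1069/64
k=7  a_k=1  p_k/q_k = 1520/91
(x₁, y₁) = (1520, 91);  1520² − 279·91² = 1 ✓

1520 91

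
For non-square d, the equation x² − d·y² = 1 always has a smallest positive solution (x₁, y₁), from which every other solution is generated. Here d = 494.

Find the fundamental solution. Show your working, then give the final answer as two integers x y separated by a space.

[22; 4,2,2,1,2,1,2,2,4,44] for √494; ℓ=10 ⇒ convergent index 9
a_0=22:  p_0=22·1+0=22,  q_0=22·0+1=1
a_1=4:  p_1=4·22+1=89,  q_1=4·1+0=4
a_2=2:  p_2=2·89+22=200,  q_2=2·4+1=9
a_3=2:  p_3=2·200+89=489,  q_3=2·9+4=22
a_4=1:  p_4=1·489+200=689,  q_4=1·22+9=31
…
a_6=1:  p_6=1·1867+689=2556,  q_6=1·84+31=115
a_7=2:  p_7=2·2556+1867=6979,  q_7=2·115+84=314
a_8=2:  p_8=2·6979+2556=16514,  q_8=2·314+115=743
a_9=4:  p_9=4·16514+6979=73035,  q_9=4·743+314=3286
(x₁, y₁) = (73035, 3286);  73035² − 494·3286² = 1 ✓

73035 3286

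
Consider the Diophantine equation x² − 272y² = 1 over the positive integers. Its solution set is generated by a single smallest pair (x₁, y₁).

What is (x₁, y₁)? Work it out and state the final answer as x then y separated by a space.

√272 → a₀=16, period (2,32); ℓ=2 even so k=1
i=0: a=16 ⇒ p=16, q=1
i=1: a=2 ⇒ p=33, q=2
fundamental: x₁=33, y₁=2  (since 1089 − 272·4 = 1)

33 2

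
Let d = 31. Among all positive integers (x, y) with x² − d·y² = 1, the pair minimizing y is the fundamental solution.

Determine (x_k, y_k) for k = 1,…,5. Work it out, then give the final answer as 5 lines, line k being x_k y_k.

1520 273
4620799 829920
14047227440 2522956527
42703566796801 7669787012160
129818829015047600 23316149994009873

√31 = [5; 1,1,3,5,3,1,1,10, …], period ℓ=8 (even) → k=7
k=0  a_k=5  p_k/q_k = 5/1
k=1  a_k=1  p_k/q_k = 6/1
…
k=5  a_k=3  p_k/q_k = 657/118
k=6  a_k=1  p_k/q_k = 863/155
k=7  a_k=1  p_k/q_k = 1520/273
(x₁, y₁) = (1520, 273);  1520² − 31·273² = 1 ✓
n=2: (1520,273)∘(1520,273) = (1520·1520+31·273·273, 1520·273+273·1520) = (4620799,829920)
n=3: (4620799,829920)∘(1520,273) = (1520·4620799+31·273·829920, 1520·829920+273·4620799) = (14047227440,2522956527)
n=4: (14047227440,2522956527)∘(1520,273) = (1520·14047227440+31·273·2522956527, 1520·2522956527+273·14047227440) = (42703566796801,7669787012160)
n=5: (42703566796801,7669787012160)∘(1520,273) = (1520·42703566796801+31·273·7669787012160, 1520·7669787012160+273·42703566796801) = (129818829015047600,23316149994009873)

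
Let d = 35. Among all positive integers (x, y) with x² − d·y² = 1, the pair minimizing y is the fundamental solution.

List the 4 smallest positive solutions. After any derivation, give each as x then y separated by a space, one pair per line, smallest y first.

d=35: √d = [5; 1,10] (ℓ=2, even), read p_1/q_1
step 0: (5, 1)  from 5·(1,0) + (0,1)
step 1: (6, 1)  from 1·(5,1) + (1,0)
→ (6, 1).  Check: 6²=36, 35·1²=35, difference 1.
n=2: (6,1)∘(6,1) = (6·6+35·1·1, 6·1+1·6) = (71,12)
n=3: (71,12)∘(6,1) = (6·71+35·1·12, 6·12+1·71) = (846,143)
n=4: (846,143)∘(6,1) = (6·846+35·1·143, 6·143+1·846) = (10081,1704)

6 1
71 12
846 143
10081 1704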